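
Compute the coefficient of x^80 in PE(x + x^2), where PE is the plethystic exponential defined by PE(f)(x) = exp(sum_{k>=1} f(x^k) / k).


With f(x) = x + x^2, the exponent is sum_{k>=1} (x^k + x^(2k)) / k = -ln(1 - x) - ln(1 - x^2). Exponentiating:
PE(x + x^2) = 1 / ((1 - x)(1 - x^2)).
This is the generating function for partitions of n into parts of size 1 or 2. The number of 2's can be any j in 0..40, and the rest are 1's, so
[x^80] = floor(80/2) + 1 = 41.

41


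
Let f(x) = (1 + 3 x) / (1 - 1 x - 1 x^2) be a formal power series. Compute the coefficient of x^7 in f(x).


Write f(x) = sum_{k>=0} a_k x^k. Multiplying both sides by 1 - 1 x - 1 x^2 gives
(1 - 1 x - 1 x^2) sum_{k>=0} a_k x^k = 1 + 3 x.
Matching coefficients:
 x^0: a_0 = 1
 x^1: a_1 - 1 a_0 = 3  =>  a_1 = 1*1 + 3 = 4
 x^k (k >= 2): a_k = 1 a_{k-1} + 1 a_{k-2}.
Iterating: a_2 = 5, a_3 = 9, a_4 = 14, a_5 = 23, a_6 = 37, a_7 = 60.
So the coefficient of x^7 is 60.

60


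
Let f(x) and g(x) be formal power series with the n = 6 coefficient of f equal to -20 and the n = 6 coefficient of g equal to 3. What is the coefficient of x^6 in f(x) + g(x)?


Addition of formal power series is termwise.
The coefficient of x^6 in f + g = -20 + 3
= -17

-17


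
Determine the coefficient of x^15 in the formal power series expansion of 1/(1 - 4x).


The geometric series identity gives 1/(1 - c x) = sum_{k>=0} c^k x^k, so the coefficient of x^k is c^k.
Here c = 4 and k = 15.
Computing: 4^15 = 1073741824

1073741824


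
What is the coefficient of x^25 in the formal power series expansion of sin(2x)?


The Maclaurin series is sin(t) = sum_{k>=0} (-1)^k t^(2k+1) / (2k+1)!, so substituting t = 2x, only odd powers of x are nonzero, with coefficient of x^(2k+1) equal to (-1)^k 2^(2k+1) / (2k+1)!.
Write 25 = 2*12 + 1, giving the coefficient (-1)^12 * 2^25 / 25! = 33554432/15511210043330985984000000 = 8/3698160658676859375.

8/3698160658676859375


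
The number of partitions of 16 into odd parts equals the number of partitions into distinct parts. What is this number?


Computing partitions of 16 into odd parts (1, 3, 5, ...):
Using the generating function prod_{k>=0} 1/(1-x^(2k+1)),
the count is 32

32


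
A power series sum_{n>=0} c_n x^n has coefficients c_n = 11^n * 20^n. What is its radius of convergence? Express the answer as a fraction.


By the root test (Cauchy-Hadamard), the radius is R = 1 / limsup_n |c_n|^(1/n).
Here |c_n|^(1/n) = (11^n * 20^n)^(1/n) = 11 * 20 = 220 for all n.
So R = 1/220 = 1/220.

1/220


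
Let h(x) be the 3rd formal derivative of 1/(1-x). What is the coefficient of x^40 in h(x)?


Differentiating 3 times: d^3/dx^3 [1/(1-x)] = 3!/(1-x)^4.
The expansion 1/(1-x)^4 = sum_{k>=0} C(k+3, 3) x^k, so the coefficient of x^n in 3!/(1-x)^4 is 3! * C(n+3, 3).
For n = 40: 6 * C(43, 3) = 6 * 12341 = 74046

74046


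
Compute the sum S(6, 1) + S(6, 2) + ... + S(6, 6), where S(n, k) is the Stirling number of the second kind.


By definition, S(n, k) counts partitions of an n-set into exactly k nonempty blocks.
Computing row n = 6 for k = 1..6:
S(6, k): 1, 31, 90, 65, 15, 1
Sum = 203. (This equals Bell_6 since the sum runs over all k.)

203


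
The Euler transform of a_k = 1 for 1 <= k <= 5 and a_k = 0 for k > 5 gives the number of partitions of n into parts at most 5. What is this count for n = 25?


Partitions of 25 into parts at most 5:
Using generating function (1-x)^(-1)(1-x^2)^(-1)...(1-x^5)^(-1),
the coefficient of x^25 = 377

377


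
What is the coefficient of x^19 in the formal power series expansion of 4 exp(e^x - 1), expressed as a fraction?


exp(e^x - 1) is the exponential generating function for the Bell numbers Bell_k: exp(e^x - 1) = sum_{k>=0} Bell_k x^k / k!.
So the coefficient of x^19 in 4 exp(e^x - 1) is 4 Bell_19 / 19!.
Computing: Bell_19 = 5832742205057 and 19! = 121645100408832000, giving
4 * 5832742205057/121645100408832000 = 5832742205057/30411275102208000.

5832742205057/30411275102208000


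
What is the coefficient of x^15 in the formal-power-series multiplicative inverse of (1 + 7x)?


The inverse is 1/(1 + 7x). Apply the geometric identity 1/(1 - y) = sum_{k>=0} y^k with y = -7x:
1/(1 + 7x) = sum_{k>=0} (-7)^k x^k.
So the coefficient of x^15 is (-7)^15 = -4747561509943.

-4747561509943


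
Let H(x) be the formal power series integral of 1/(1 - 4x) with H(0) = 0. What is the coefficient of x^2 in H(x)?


1/(1 - 4x) = sum_{k>=0} 4^k x^k. Integrating termwise with H(0) = 0:
H(x) = sum_{k>=0} 4^k x^(k+1) / (k+1) = sum_{m>=1} 4^(m-1) x^m / m.
For m = 2: 4^1/2 = 4/2 = 2.

2


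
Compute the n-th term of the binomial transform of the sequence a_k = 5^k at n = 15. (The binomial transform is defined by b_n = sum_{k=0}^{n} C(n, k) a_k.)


With a_k = 5^k, b_n = sum_{k=0}^{n} C(n, k) 5^k = (1 + 5)^n by the binomial theorem.
For n = 15: (1 + 5)^15 = 6^15 = 470184984576.

470184984576


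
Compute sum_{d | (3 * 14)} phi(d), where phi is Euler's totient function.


First, 3 * 14 = 42. One classical identity is sum_{d | n} phi(d) = n (each k in [1, n] has a unique gcd with n, and among the k's with gcd(k, n) = n/d there are phi(d) of them). So the sum equals 42. We also verify directly:
Divisors of 42: 1, 2, 3, 6, 7, 14, 21, 42.
phi values: 1, 1, 2, 2, 6, 6, 12, 12.
Sum = 42.

42


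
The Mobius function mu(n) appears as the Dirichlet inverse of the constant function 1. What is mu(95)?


95 = 5 * 19 (all distinct primes).
mu(95) = (-1)^2 = 1

1


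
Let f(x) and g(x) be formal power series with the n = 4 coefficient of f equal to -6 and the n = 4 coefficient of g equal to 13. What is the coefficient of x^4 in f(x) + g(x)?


Addition of formal power series is termwise.
The coefficient of x^4 in f + g = -6 + 13
= 7

7


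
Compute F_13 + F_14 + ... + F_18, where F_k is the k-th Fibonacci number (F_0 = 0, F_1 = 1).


Use the identity sum_{k=0}^{N} F_k = F_{N+2} - 1 (which follows from F_{k+2} - F_{k+1} = F_k). Then
sum_{k=13}^{18} F_k = (F_{20} - 1) - (F_{14} - 1) = F_{20} - F_{14}.
Computing: F_{20} = 6765, F_{14} = 377, so
Sum = 6765 - 377 = 6388.

6388


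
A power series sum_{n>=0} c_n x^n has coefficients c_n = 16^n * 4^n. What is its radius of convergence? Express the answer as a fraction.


By the root test (Cauchy-Hadamard), the radius is R = 1 / limsup_n |c_n|^(1/n).
Here |c_n|^(1/n) = (16^n * 4^n)^(1/n) = 16 * 4 = 64 for all n.
So R = 1/64 = 1/64.

1/64


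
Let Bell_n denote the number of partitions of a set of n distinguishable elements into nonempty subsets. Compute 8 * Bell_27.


Bell_27 can be computed from the Bell triangle or from Dobinski's identity Bell_n = (1/e) * sum_{k>=0} k^n / k!.
Computing Bell_27 = 545717047936059989389.
Then 8 * 545717047936059989389 = 4365736383488479915112.

4365736383488479915112


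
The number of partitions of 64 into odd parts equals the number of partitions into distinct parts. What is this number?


Computing partitions of 64 into odd parts (1, 3, 5, ...):
Using the generating function prod_{k>=0} 1/(1-x^(2k+1)),
the count is 16444

16444


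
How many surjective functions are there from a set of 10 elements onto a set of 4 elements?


By inclusion-exclusion on which target elements are missed, the number of surjections from an n-set onto a k-set is
surj(n, k) = sum_{j=0}^{k} (-1)^j C(k, j) (k - j)^n.
Equivalently surj(n, k) = k! * S(n, k), where S(n, k) is the Stirling number of the second kind.
For n = 10, k = 4:
S(10, 4) = 34105, so
surj = 4! * 34105 = 24 * 34105 = 818520.

818520


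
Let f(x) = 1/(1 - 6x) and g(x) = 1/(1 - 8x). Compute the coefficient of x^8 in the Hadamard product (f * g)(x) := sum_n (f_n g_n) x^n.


f has coefficients f_k = 6^k and g has coefficients g_k = 8^k, so the Hadamard product has coefficient (f*g)_k = 6^k * 8^k = 48^k.
For k = 8: 48^8 = 28179280429056.

28179280429056


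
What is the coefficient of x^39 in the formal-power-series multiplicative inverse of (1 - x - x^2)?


Let the inverse be f(x) = sum_{k>=0} a_k x^k. From f(x) * (1 - x - x^2) = 1 and matching coefficients:
 x^0: a_0 = 1.
 x^1: a_1 - a_0 = 0, so a_1 = 1.
 x^k (k >= 2): a_k - a_{k-1} - a_{k-2} = 0, i.e. a_k = a_{k-1} + a_{k-2}.
This is the Fibonacci-type recurrence shifted so that a_0 = a_1 = 1.
Iterating: a_0=1, a_1=1, a_2=2, a_3=3, a_4=5, a_5=8, a_6=13, a_7=21, a_8=34, a_9=55, ...
a_39 = 102334155.

102334155


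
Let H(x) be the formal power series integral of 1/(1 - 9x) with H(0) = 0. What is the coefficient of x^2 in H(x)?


1/(1 - 9x) = sum_{k>=0} 9^k x^k. Integrating termwise with H(0) = 0:
H(x) = sum_{k>=0} 9^k x^(k+1) / (k+1) = sum_{m>=1} 9^(m-1) x^m / m.
For m = 2: 9^1/2 = 9/2 = 9/2.

9/2


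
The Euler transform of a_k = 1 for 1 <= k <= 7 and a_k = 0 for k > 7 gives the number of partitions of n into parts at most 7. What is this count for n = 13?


Partitions of 13 into parts at most 7:
Using generating function (1-x)^(-1)(1-x^2)^(-1)...(1-x^7)^(-1),
the coefficient of x^13 = 82

82


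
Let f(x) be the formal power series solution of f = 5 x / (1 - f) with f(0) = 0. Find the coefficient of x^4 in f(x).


Apply Lagrange inversion: f = 5 x * phi(f) with phi(t) = 1/(1 - t), so
[x^n] f = 5^n * (1/n) [t^(n-1)] phi(t)^n = 5^n * (1/n) [t^(n-1)] (1 - t)^(-n) = 5^n * (1/n) C(2n - 2, n - 1) = 5^n * C_{n-1}.
For n = 4: C_3 = C(6, 3) / 4 = 20/4 = 5.
With the 5^4 = 625 factor, the coefficient is 625 * 5 = 3125.

3125


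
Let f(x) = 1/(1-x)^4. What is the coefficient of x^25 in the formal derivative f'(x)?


Differentiate: d/dx [ 1/(1-x)^r ] = r / (1-x)^(r+1).
Here r = 4, so f'(x) = 4 / (1-x)^5.
The expansion of 1/(1-x)^(r+1) has coefficient of x^n equal to C(n+r, r).
So the coefficient of x^25 in f'(x) is
4 * C(29, 4) = 4 * 23751 = 95004

95004


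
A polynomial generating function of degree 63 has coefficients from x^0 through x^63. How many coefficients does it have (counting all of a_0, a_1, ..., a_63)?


A polynomial of degree 63 takes the form a_0 + a_1 x + ... + a_63 x^63.
The number of coefficients is 63 + 1 = 64.

64


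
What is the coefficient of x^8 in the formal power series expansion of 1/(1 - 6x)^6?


The general identity 1/(1 - c x)^r = sum_{k>=0} c^k C(k + r - 1, r - 1) x^k follows by substituting y = c x into 1/(1 - y)^r = sum_{k>=0} C(k + r - 1, r - 1) y^k.
For c = 6, r = 6, k = 8:
6^8 * C(13, 5) = 1679616 * 1287 = 2161665792.

2161665792


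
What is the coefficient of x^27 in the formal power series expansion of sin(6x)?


The Maclaurin series is sin(t) = sum_{k>=0} (-1)^k t^(2k+1) / (2k+1)!, so substituting t = 6x, only odd powers of x are nonzero, with coefficient of x^(2k+1) equal to (-1)^k 6^(2k+1) / (2k+1)!.
Write 27 = 2*13 + 1, giving the coefficient (-1)^13 * 6^27 / 27! = -1023490369077469249536/10888869450418352160768000000 = -76527504/814172781296875.

-76527504/814172781296875


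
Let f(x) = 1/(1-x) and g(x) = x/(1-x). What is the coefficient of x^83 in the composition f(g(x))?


First simplify the composition: f(g(x)) = 1/(1 - x/(1-x)) = (1-x)/((1-x) - x) = (1-x)/(1-2x).
Now extract the coefficient. Write (1-x)/(1-2x) = 1/(1-2x) - x/(1-2x).
The coefficient of x^n in 1/(1-2x) is 2^n, and in x/(1-2x) is 2^(n-1) (for n >= 1).
So the coefficient of x^83 is 2^83 - 2^82 = 9671406556917033397649408 - 4835703278458516698824704 = 4835703278458516698824704.

4835703278458516698824704


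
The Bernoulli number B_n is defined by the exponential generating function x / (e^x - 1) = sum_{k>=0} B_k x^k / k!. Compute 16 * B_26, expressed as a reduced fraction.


Bernoulli numbers can also be computed recursively via B_0 = 1 and sum_{j=0}^{m} C(m+1, j) B_j = 0 for m >= 1. Odd-index Bernoulli numbers vanish for k >= 3.
Computing B_26 = 8553103/6, so 16 * B_26 = 16 * 8553103/6 = 68424824/3.

68424824/3


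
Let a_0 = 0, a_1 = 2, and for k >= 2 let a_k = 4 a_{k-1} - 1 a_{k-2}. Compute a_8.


Iterating the recurrence forward:
a_0 = 0
a_1 = 2
a_2 = 4*2 - 1*0 = 8
a_3 = 4*8 - 1*2 = 30
a_4 = 4*30 - 1*8 = 112
a_5 = 4*112 - 1*30 = 418
a_6 = 4*418 - 1*112 = 1560
a_7 = 4*1560 - 1*418 = 5822
a_8 = 4*5822 - 1*1560 = 21728
So a_8 = 21728.

21728


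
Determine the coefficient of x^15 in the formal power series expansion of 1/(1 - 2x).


The geometric series identity gives 1/(1 - c x) = sum_{k>=0} c^k x^k, so the coefficient of x^k is c^k.
Here c = 2 and k = 15.
Computing: 2^15 = 32768

32768


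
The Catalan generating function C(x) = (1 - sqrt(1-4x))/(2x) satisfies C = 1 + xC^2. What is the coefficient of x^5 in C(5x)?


Substituting x -> 5x scales the n-th coefficient by 5^n, so [x^5] C(5x) = 5^5 * C_5.
C_5 = C(2*5, 5)/(6) = 252/6 = 42.
So 5^5 * 42 = 3125 * 42 = 131250.

131250


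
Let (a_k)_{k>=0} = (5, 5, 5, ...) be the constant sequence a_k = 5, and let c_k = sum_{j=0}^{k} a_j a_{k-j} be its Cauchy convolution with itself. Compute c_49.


Since a_j = 5 for all j >= 0, the convolution sum becomes
c_k = sum_{j=0}^{k} 5 * 5 = 25 * (k + 1).
Equivalently, the generating function of (a_k) is 5/(1 - x) and its square is 25/(1 - x)^2 = sum_{k>=0} 25(k + 1) x^k.
For k = 49: 25 * 50 = 1250.

1250


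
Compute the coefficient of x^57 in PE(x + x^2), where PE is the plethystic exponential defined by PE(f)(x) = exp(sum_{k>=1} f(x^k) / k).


With f(x) = x + x^2, the exponent is sum_{k>=1} (x^k + x^(2k)) / k = -ln(1 - x) - ln(1 - x^2). Exponentiating:
PE(x + x^2) = 1 / ((1 - x)(1 - x^2)).
This is the generating function for partitions of n into parts of size 1 or 2. The number of 2's can be any j in 0..28, and the rest are 1's, so
[x^57] = floor(57/2) + 1 = 29.

29


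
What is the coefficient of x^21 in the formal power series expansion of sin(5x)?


The Maclaurin series is sin(t) = sum_{k>=0} (-1)^k t^(2k+1) / (2k+1)!, so substituting t = 5x, only odd powers of x are nonzero, with coefficient of x^(2k+1) equal to (-1)^k 5^(2k+1) / (2k+1)!.
Write 21 = 2*10 + 1, giving the coefficient (-1)^10 * 5^21 / 21! = 476837158203125/51090942171709440000 = 762939453125/81745507474735104.

762939453125/81745507474735104


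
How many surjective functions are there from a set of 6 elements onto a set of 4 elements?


By inclusion-exclusion on which target elements are missed, the number of surjections from an n-set onto a k-set is
surj(n, k) = sum_{j=0}^{k} (-1)^j C(k, j) (k - j)^n.
Equivalently surj(n, k) = k! * S(n, k), where S(n, k) is the Stirling number of the second kind.
For n = 6, k = 4:
S(6, 4) = 65, so
surj = 4! * 65 = 24 * 65 = 1560.

1560


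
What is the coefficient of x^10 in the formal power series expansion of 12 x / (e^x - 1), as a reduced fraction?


The exponential generating function for Bernoulli numbers is
x / (e^x - 1) = sum_{k>=0} B_k x^k / k!.
So the coefficient of x^10 in 12 x / (e^x - 1) is 12 B_10 / 10!.
Computing: B_10 = 5/66, 10! = 3628800, giving
12 * 5/66 / 3628800 = 1/3991680.

1/3991680


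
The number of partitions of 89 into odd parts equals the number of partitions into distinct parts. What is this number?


Computing partitions of 89 into odd parts (1, 3, 5, ...):
Using the generating function prod_{k>=0} 1/(1-x^(2k+1)),
the count is 173682

173682


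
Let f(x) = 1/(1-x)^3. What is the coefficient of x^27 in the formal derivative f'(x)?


Differentiate: d/dx [ 1/(1-x)^r ] = r / (1-x)^(r+1).
Here r = 3, so f'(x) = 3 / (1-x)^4.
The expansion of 1/(1-x)^(r+1) has coefficient of x^n equal to C(n+r, r).
So the coefficient of x^27 in f'(x) is
3 * C(30, 3) = 3 * 4060 = 12180

12180


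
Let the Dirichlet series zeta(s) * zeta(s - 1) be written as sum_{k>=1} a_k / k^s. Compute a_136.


Convolution gives a_k = sum_{d | k} d * 1 = sum_{d | k} d = sigma(k), the sum of positive divisors of k.
For k = 136, the divisors are 1, 2, 4, 8, 17, 34, 68, 136, so
sigma(136) = 1 + 2 + 4 + 8 + 17 + 34 + 68 + 136 = 270.

270


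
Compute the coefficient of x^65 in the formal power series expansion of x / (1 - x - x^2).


Let f(x) = sum_{k>=0} a_k x^k. Multiplying f(x) * (1 - x - x^2) = x and matching coefficients gives a_0 = 0, a_1 = 1, and a_k = a_{k-1} + a_{k-2} for k >= 2. These are the Fibonacci numbers F_k.
Iterating from F_0 = 0, F_1 = 1:
F_0=0, F_1=1, F_2=1, F_3=2, F_4=3, F_5=5, F_6=8, F_7=13, F_8=21, F_9=34, ...
F_65 = 17167680177565.

17167680177565


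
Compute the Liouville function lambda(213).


The Liouville function is lambda(k) = (-1)^Omega(k), where Omega(k) counts the prime factors of k with multiplicity.
Factoring: 213 = 3 * 71, so Omega(213) = 2.
lambda(213) = (-1)^2 = 1.

1


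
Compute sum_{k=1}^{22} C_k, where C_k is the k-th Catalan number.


C_1 through C_22: 1, 2, 5, 14, 42, 132, 429, 1430, 4862, 16796, 58786, 208012, 742900, 2674440, 9694845, 35357670, 129644790, 477638700, 1767263190, 6564120420, 24466267020, 91482563640
Sum = 1 + 2 + 5 + 14 + 42 + 132 + 429 + 1430 + 4862 + 16796 + 58786 + 208012 + 742900 + 2674440 + 9694845 + 35357670 + 129644790 + 477638700 + 1767263190 + 6564120420 + 24466267020 + 91482563640
= 124936258126

124936258126


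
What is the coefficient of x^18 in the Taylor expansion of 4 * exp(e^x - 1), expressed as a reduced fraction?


exp(e^x - 1) = sum_{k>=0} Bell_k x^k / k!, where Bell_k is the k-th Bell number.
So the coefficient of x^18 is 4 * Bell_18 / 18!.
Computing: Bell_18 = 682076806159 and 18! = 6402373705728000, giving
4 * 682076806159/6402373705728000 = 97439543737/228656203776000.

97439543737/228656203776000


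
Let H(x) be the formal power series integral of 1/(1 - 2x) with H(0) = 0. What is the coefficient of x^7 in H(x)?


1/(1 - 2x) = sum_{k>=0} 2^k x^k. Integrating termwise with H(0) = 0:
H(x) = sum_{k>=0} 2^k x^(k+1) / (k+1) = sum_{m>=1} 2^(m-1) x^m / m.
For m = 7: 2^6/7 = 64/7 = 64/7.

64/7


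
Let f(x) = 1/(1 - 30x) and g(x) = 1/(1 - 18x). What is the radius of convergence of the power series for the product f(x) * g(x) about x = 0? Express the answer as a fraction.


The radius of 1/(1 - 30x) is 1/30 (nearest singularity at x = 1/30), and the radius of 1/(1 - 18x) is 1/18.
The product f(x)*g(x) = 1/((1 - 30x)(1 - 18x)) has singularities at both 1/30 and 1/18, so its radius of convergence is the distance to the nearest one:
min(1/30, 1/18) = 1/30.

1/30


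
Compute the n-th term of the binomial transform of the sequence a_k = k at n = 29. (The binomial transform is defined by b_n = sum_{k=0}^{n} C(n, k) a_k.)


With a_k = k, b_n = sum_{k=0}^{n} C(n, k) k. Using k * C(n, k) = n * C(n-1, k-1) gives b_n = n * sum_{k>=1} C(n-1, k-1) = n * 2^(n-1).
For n = 29: 29 * 2^28 = 29 * 268435456 = 7784628224.

7784628224


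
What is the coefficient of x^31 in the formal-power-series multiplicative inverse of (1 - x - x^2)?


Let the inverse be f(x) = sum_{k>=0} a_k x^k. From f(x) * (1 - x - x^2) = 1 and matching coefficients:
 x^0: a_0 = 1.
 x^1: a_1 - a_0 = 0, so a_1 = 1.
 x^k (k >= 2): a_k - a_{k-1} - a_{k-2} = 0, i.e. a_k = a_{k-1} + a_{k-2}.
This is the Fibonacci-type recurrence shifted so that a_0 = a_1 = 1.
Iterating: a_0=1, a_1=1, a_2=2, a_3=3, a_4=5, a_5=8, a_6=13, a_7=21, a_8=34, a_9=55, ...
a_31 = 2178309.

2178309


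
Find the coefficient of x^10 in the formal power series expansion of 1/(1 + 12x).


Write 1/(1 + c x) = 1/(1 - (-c) x) and apply the geometric-series identity
1/(1 - y) = sum_{k>=0} y^k to get 1/(1 + c x) = sum_{k>=0} (-c)^k x^k.
So the coefficient of x^k is (-c)^k = (-1)^k * c^k.
Here c = 12 and k = 10:
(-12)^10 = 1 * 61917364224 = 61917364224

61917364224


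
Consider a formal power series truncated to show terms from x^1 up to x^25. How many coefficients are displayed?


From x^1 to x^25 inclusive, the count is 25 - 1 + 1 = 25.

25


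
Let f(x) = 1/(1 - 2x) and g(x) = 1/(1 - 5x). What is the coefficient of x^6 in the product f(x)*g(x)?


The coefficient of x^n in f*g is the Cauchy product: sum_{k=0}^{n} a^k * b^(n-k).
With a=2, b=5, n=6:
sum_{k=0}^{6} 2^k * 5^(6-k)
= 25999

25999


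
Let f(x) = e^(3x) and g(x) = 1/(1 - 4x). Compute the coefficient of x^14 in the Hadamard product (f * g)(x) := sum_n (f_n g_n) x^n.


Expanding: f_k = 3^k/k! (from e^(3x)) and g_k = 4^k (from 1/(1 - 4x)). So the Hadamard coefficient (f * g)_k = 3^k 4^k / k! = (12)^k / k!.
For k = 14: 12^14/14! = 1283918464548864/87178291200 = 2579890176/175175.

2579890176/175175


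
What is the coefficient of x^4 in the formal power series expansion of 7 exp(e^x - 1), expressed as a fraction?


exp(e^x - 1) is the exponential generating function for the Bell numbers Bell_k: exp(e^x - 1) = sum_{k>=0} Bell_k x^k / k!.
So the coefficient of x^4 in 7 exp(e^x - 1) is 7 Bell_4 / 4!.
Computing: Bell_4 = 15 and 4! = 24, giving
7 * 15/24 = 35/8.

35/8


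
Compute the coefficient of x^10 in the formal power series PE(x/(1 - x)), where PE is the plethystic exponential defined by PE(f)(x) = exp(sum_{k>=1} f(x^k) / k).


For f(x) = x/(1 - x) we have
sum_{k>=1} f(x^k) / k = sum_{k>=1} (1/k) * x^k / (1 - x^k) = sum_{k, m >= 1} x^(k m) / k,
which after exponentiating simplifies to
PE(x/(1 - x)) = prod_{k>=1} 1 / (1 - x^k).
This is the generating function for the partition function p(n), so the coefficient of x^10 is p(10).
Computing p(10) by dynamic programming over parts 1, 2, ..., 10: p(10) = 42.

42


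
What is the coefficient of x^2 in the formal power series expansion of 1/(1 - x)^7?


The expansion 1/(1 - x)^r = sum_{k>=0} C(k + r - 1, r - 1) x^k follows from the multiset / negative-binomial theorem (or from repeated differentiation of the geometric series).
For r = 7 and k = 2:
C(8, 6) = 40320 / (720 * 2) = 28.

28


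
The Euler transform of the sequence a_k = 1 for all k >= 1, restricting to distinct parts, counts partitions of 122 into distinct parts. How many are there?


Partitions of 122 into distinct parts can be computed via generating function.
Product (1+x)(1+x^2)(1+x^3)...
The coefficient of x^122 = 2556284

2556284


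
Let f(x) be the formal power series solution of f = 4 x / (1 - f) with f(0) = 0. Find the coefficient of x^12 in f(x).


Apply Lagrange inversion: f = 4 x * phi(f) with phi(t) = 1/(1 - t), so
[x^n] f = 4^n * (1/n) [t^(n-1)] phi(t)^n = 4^n * (1/n) [t^(n-1)] (1 - t)^(-n) = 4^n * (1/n) C(2n - 2, n - 1) = 4^n * C_{n-1}.
For n = 12: C_11 = C(22, 11) / 12 = 705432/12 = 58786.
With the 4^12 = 16777216 factor, the coefficient is 16777216 * 58786 = 986265419776.

986265419776


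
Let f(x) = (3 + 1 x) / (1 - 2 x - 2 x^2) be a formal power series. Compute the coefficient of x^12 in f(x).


Write f(x) = sum_{k>=0} a_k x^k. Multiplying both sides by 1 - 2 x - 2 x^2 gives
(1 - 2 x - 2 x^2) sum_{k>=0} a_k x^k = 3 + 1 x.
Matching coefficients:
 x^0: a_0 = 3
 x^1: a_1 - 2 a_0 = 1  =>  a_1 = 2*3 + 1 = 7
 x^k (k >= 2): a_k = 2 a_{k-1} + 2 a_{k-2}.
Iterating: a_2 = 20, a_3 = 54, a_4 = 148, a_5 = 404, a_6 = 1104, a_7 = 3016, a_8 = 8240, a_9 = 22512, a_10 = 61504, a_11 = 168032, a_12 = 459072.
So the coefficient of x^12 is 459072.

459072


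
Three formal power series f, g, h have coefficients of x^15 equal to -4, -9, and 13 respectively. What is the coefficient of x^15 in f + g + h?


Series addition is componentwise:
-4 + -9 + 13
= 0

0


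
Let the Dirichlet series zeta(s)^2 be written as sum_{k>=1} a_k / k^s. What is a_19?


The Dirichlet convolution of the constant function 1 with itself gives (1 * 1)(k) = sum_{d | k} 1 = d(k), the number of positive divisors of k.
Since zeta(s) = sum_{k>=1} 1/k^s, we have zeta(s)^2 = sum_{k>=1} d(k)/k^s, so a_k = d(k).
For k = 19: the divisors are 1, 19.
Count = 2.

2


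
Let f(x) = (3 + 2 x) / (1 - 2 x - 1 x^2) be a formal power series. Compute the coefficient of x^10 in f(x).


Write f(x) = sum_{k>=0} a_k x^k. Multiplying both sides by 1 - 2 x - 1 x^2 gives
(1 - 2 x - 1 x^2) sum_{k>=0} a_k x^k = 3 + 2 x.
Matching coefficients:
 x^0: a_0 = 3
 x^1: a_1 - 2 a_0 = 2  =>  a_1 = 2*3 + 2 = 8
 x^k (k >= 2): a_k = 2 a_{k-1} + 1 a_{k-2}.
Iterating: a_2 = 19, a_3 = 46, a_4 = 111, a_5 = 268, a_6 = 647, a_7 = 1562, a_8 = 3771, a_9 = 9104, a_10 = 21979.
So the coefficient of x^10 is 21979.

21979


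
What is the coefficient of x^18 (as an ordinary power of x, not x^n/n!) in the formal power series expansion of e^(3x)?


The exponential series is e^y = sum_{k>=0} y^k / k!. Substituting y = 3x gives
e^(3x) = sum_{k>=0} 3^k x^k / k!.
So the coefficient of x^n is a^n/n! with a = 3, n = 18:
3^18 / 18! = 387420489/6402373705728000 = 59049/975822848000

59049/975822848000


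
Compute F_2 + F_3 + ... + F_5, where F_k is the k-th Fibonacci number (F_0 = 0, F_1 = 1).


Use the identity sum_{k=0}^{N} F_k = F_{N+2} - 1 (which follows from F_{k+2} - F_{k+1} = F_k). Then
sum_{k=2}^{5} F_k = (F_{7} - 1) - (F_{3} - 1) = F_{7} - F_{3}.
Computing: F_{7} = 13, F_{3} = 2, so
Sum = 13 - 2 = 11.

11


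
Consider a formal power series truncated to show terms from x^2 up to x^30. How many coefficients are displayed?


From x^2 to x^30 inclusive, the count is 30 - 2 + 1 = 29.

29


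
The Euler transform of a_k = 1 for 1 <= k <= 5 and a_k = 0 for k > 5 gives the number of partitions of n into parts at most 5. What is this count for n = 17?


Partitions of 17 into parts at most 5:
Using generating function (1-x)^(-1)(1-x^2)^(-1)...(1-x^5)^(-1),
the coefficient of x^17 = 119

119


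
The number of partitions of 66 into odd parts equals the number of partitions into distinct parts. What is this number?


Computing partitions of 66 into odd parts (1, 3, 5, ...):
Using the generating function prod_{k>=0} 1/(1-x^(2k+1)),
the count is 20132

20132


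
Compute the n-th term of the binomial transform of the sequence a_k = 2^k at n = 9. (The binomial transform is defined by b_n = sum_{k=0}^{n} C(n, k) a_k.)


With a_k = 2^k, b_n = sum_{k=0}^{n} C(n, k) 2^k = (1 + 2)^n by the binomial theorem.
For n = 9: (1 + 2)^9 = 3^9 = 19683.

19683


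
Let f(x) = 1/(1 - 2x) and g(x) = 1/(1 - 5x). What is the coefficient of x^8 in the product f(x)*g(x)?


The coefficient of x^n in f*g is the Cauchy product: sum_{k=0}^{n} a^k * b^(n-k).
With a=2, b=5, n=8:
sum_{k=0}^{8} 2^k * 5^(8-k)
= 650871

650871


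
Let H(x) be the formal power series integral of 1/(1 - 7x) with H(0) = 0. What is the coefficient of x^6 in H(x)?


1/(1 - 7x) = sum_{k>=0} 7^k x^k. Integrating termwise with H(0) = 0:
H(x) = sum_{k>=0} 7^k x^(k+1) / (k+1) = sum_{m>=1} 7^(m-1) x^m / m.
For m = 6: 7^5/6 = 16807/6 = 16807/6.

16807/6


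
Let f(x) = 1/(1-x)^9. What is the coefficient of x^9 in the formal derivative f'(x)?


Differentiate: d/dx [ 1/(1-x)^r ] = r / (1-x)^(r+1).
Here r = 9, so f'(x) = 9 / (1-x)^10.
The expansion of 1/(1-x)^(r+1) has coefficient of x^n equal to C(n+r, r).
So the coefficient of x^9 in f'(x) is
9 * C(18, 9) = 9 * 48620 = 437580

437580


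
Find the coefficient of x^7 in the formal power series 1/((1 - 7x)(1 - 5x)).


By partial fractions or Cauchy convolution:
The coefficient equals sum_{k=0}^{7} 7^k * 5^(7-k).
= 2687088

2687088


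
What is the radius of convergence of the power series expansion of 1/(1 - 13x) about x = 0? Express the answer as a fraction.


Expanding 1/(1 - 13x) = sum_{k>=0} 13^k x^k, the series converges when |13x| < 1, i.e., |x| < 1/13.
So the radius of convergence is 1/13 = 1/13.

1/13


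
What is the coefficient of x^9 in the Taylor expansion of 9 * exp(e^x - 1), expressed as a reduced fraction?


exp(e^x - 1) = sum_{k>=0} Bell_k x^k / k!, where Bell_k is the k-th Bell number.
So the coefficient of x^9 is 9 * Bell_9 / 9!.
Computing: Bell_9 = 21147 and 9! = 362880, giving
9 * 21147/362880 = 1007/1920.

1007/1920


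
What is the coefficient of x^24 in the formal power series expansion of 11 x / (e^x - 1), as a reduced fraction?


The exponential generating function for Bernoulli numbers is
x / (e^x - 1) = sum_{k>=0} B_k x^k / k!.
So the coefficient of x^24 in 11 x / (e^x - 1) is 11 B_24 / 24!.
Computing: B_24 = -236364091/2730, 24! = 620448401733239439360000, giving
11 * -236364091/2730 / 620448401733239439360000 = -236364091/153984012430158515404800000.

-236364091/153984012430158515404800000


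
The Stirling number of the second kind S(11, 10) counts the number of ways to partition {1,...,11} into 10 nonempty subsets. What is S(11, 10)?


Using the explicit formula S(n,k) = (1/k!) sum_{j=0}^{k} (-1)^(k-j) C(k,j) j^n:
S(11, 10) = 55
Equivalently, S(n,k) is n! times the coefficient of x^n in the EGF (e^x - 1)^k / k!.

55


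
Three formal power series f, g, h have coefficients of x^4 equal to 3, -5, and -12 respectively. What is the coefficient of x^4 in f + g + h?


Series addition is componentwise:
3 + -5 + -12
= -14

-14


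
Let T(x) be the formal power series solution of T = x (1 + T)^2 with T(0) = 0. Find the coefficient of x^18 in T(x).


Apply the Lagrange inversion formula: if T = x * phi(T) with phi(t) = (1 + t)^2, then [x^n] T = (1/n) [t^(n-1)] phi(t)^n = (1/n) [t^(n-1)] (1 + t)^(2n) = (1/n) C(2n, n-1).
Using the identity C(2n, n-1) = C(2n, n) * n / (n+1), the unscaled factor equals C(2n, n) / (n+1) = C_n, the n-th Catalan number.
For n = 18: C_18 = C(36, 18) / 19 = 9075135300/19 = 477638700 = 477638700.

477638700


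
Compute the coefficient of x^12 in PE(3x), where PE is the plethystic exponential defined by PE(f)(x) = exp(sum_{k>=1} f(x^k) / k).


With f(x) = 3x, the exponent is sum_{k>=1} 3 x^k / k = 3 * (-ln(1 - x)). Exponentiating:
PE(3x) = exp(-3 ln(1 - x)) = 1/(1 - x)^3.
By the negative binomial expansion, [x^n] 1/(1 - x)^3 = C(n + 2, 2).
For n = 12: C(14, 2) = 91.

91


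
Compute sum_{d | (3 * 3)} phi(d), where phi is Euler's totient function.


First, 3 * 3 = 9. One classical identity is sum_{d | n} phi(d) = n (each k in [1, n] has a unique gcd with n, and among the k's with gcd(k, n) = n/d there are phi(d) of them). So the sum equals 9. We also verify directly:
Divisors of 9: 1, 3, 9.
phi values: 1, 2, 6.
Sum = 9.

9


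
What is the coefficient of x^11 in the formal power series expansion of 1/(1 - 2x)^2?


The general identity 1/(1 - c x)^r = sum_{k>=0} c^k C(k + r - 1, r - 1) x^k follows by substituting y = c x into 1/(1 - y)^r = sum_{k>=0} C(k + r - 1, r - 1) y^k.
For c = 2, r = 2, k = 11:
2^11 * C(12, 1) = 2048 * 12 = 24576.

24576


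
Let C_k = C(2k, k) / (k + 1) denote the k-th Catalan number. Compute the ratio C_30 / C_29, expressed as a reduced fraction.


Using C_k = (2k)! / (k! (k+1)!), the ratio C_{k+1}/C_k simplifies to
C_{k+1}/C_k = [(2k+2)! / ((k+1)! (k+2)!)] * [k! (k+1)! / (2k)!]
 = (2k+2)(2k+1) / ((k+1)(k+2)) = 2(2k+1) / (k+2).
For k = 29: 2(2*29 + 1) / (29 + 2) = 118/31 = 118/31.

118/31


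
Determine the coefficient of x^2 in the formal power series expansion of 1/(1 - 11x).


The geometric series identity gives 1/(1 - c x) = sum_{k>=0} c^k x^k, so the coefficient of x^k is c^k.
Here c = 11 and k = 2.
Computing: 11^2 = 121

121


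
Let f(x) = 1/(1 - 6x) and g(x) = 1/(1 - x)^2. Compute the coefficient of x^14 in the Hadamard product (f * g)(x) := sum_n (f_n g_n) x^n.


f has coefficients f_k = 6^k. For g = 1/(1 - x)^2 the coefficient is g_k = C(k + 1, 1) = k + 1. The Hadamard coefficient is (f * g)_k = 6^k * (k + 1).
For k = 14: 6^14 * 15 = 78364164096 * 15 = 1175462461440.

1175462461440


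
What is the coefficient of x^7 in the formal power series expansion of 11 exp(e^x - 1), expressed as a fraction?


exp(e^x - 1) is the exponential generating function for the Bell numbers Bell_k: exp(e^x - 1) = sum_{k>=0} Bell_k x^k / k!.
So the coefficient of x^7 in 11 exp(e^x - 1) is 11 Bell_7 / 7!.
Computing: Bell_7 = 877 and 7! = 5040, giving
11 * 877/5040 = 9647/5040.

9647/5040


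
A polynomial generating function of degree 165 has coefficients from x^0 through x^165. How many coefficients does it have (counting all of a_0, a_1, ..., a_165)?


A polynomial of degree 165 takes the form a_0 + a_1 x + ... + a_165 x^165.
The number of coefficients is 165 + 1 = 166.

166


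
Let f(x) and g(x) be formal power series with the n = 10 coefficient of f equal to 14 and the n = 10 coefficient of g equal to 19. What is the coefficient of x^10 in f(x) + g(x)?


Addition of formal power series is termwise.
The coefficient of x^10 in f + g = 14 + 19
= 33

33


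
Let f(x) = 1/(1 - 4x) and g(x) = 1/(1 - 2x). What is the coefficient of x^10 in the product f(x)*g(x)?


The coefficient of x^n in f*g is the Cauchy product: sum_{k=0}^{n} a^k * b^(n-k).
With a=4, b=2, n=10:
sum_{k=0}^{10} 4^k * 2^(10-k)
= 2096128

2096128


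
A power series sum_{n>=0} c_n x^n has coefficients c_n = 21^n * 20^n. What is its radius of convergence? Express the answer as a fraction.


By the root test (Cauchy-Hadamard), the radius is R = 1 / limsup_n |c_n|^(1/n).
Here |c_n|^(1/n) = (21^n * 20^n)^(1/n) = 21 * 20 = 420 for all n.
So R = 1/420 = 1/420.

1/420


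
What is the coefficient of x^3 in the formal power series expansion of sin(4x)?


The Maclaurin series is sin(t) = sum_{k>=0} (-1)^k t^(2k+1) / (2k+1)!, so substituting t = 4x, only odd powers of x are nonzero, with coefficient of x^(2k+1) equal to (-1)^k 4^(2k+1) / (2k+1)!.
Write 3 = 2*1 + 1, giving the coefficient (-1)^1 * 4^3 / 3! = -64/6 = -32/3.

-32/3


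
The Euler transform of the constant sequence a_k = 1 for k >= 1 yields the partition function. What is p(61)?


The Euler transform converts the sequence a_k = 1 into the number of integer partitions.
Using the recurrence or dynamic programming:
p(61) = 1121505

1121505


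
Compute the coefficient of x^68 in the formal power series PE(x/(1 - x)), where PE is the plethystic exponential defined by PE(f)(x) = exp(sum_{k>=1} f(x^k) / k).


For f(x) = x/(1 - x) we have
sum_{k>=1} f(x^k) / k = sum_{k>=1} (1/k) * x^k / (1 - x^k) = sum_{k, m >= 1} x^(k m) / k,
which after exponentiating simplifies to
PE(x/(1 - x)) = prod_{k>=1} 1 / (1 - x^k).
This is the generating function for the partition function p(n), so the coefficient of x^68 is p(68).
Computing p(68) by dynamic programming over parts 1, 2, ..., 68: p(68) = 3087735.

3087735


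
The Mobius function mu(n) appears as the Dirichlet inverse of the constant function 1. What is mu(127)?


127 = 127 (all distinct primes).
mu(127) = (-1)^1 = -1

-1


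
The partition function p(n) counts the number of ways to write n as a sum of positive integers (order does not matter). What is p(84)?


Using the generating function prod_{k>=1} 1/(1-x^k), we compute p(84).
By dynamic programming over parts 1 through 84:
p(84) = 26543660

26543660


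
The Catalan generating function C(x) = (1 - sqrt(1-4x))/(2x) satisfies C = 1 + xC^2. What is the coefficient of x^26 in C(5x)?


Substituting x -> 5x scales the n-th coefficient by 5^n, so [x^26] C(5x) = 5^26 * C_26.
C_26 = C(2*26, 26)/(27) = 495918532948104/27 = 18367353072152.
So 5^26 * 18367353072152 = 1490116119384765625 * 18367353072152 = 27369488883244991302490234375000.

27369488883244991302490234375000


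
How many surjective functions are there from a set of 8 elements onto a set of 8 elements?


By inclusion-exclusion on which target elements are missed, the number of surjections from an n-set onto a k-set is
surj(n, k) = sum_{j=0}^{k} (-1)^j C(k, j) (k - j)^n.
Equivalently surj(n, k) = k! * S(n, k), where S(n, k) is the Stirling number of the second kind.
For n = 8, k = 8:
S(8, 8) = 1, so
surj = 8! * 1 = 40320 * 1 = 40320.

40320


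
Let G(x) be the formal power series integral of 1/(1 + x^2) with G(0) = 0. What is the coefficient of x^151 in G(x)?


1/(1 + x^2) = sum_{j>=0} (-1)^j x^(2j). Integrating termwise with G(0) = 0:
G(x) = sum_{j>=0} (-1)^j x^(2j+1) / (2j+1) = arctan(x).
Only odd powers are nonzero. For x^151 write 151 = 2*75 + 1, giving
(-1)^75 / 151 = -1/151 = -1/151.

-1/151


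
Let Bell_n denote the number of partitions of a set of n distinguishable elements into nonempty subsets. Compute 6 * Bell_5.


Bell_5 can be computed from the Bell triangle or from Dobinski's identity Bell_n = (1/e) * sum_{k>=0} k^n / k!.
Computing Bell_5 = 52.
Then 6 * 52 = 312.

312


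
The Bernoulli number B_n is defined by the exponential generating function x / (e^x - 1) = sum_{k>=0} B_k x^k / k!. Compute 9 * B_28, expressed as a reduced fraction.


Bernoulli numbers can also be computed recursively via B_0 = 1 and sum_{j=0}^{m} C(m+1, j) B_j = 0 for m >= 1. Odd-index Bernoulli numbers vanish for k >= 3.
Computing B_28 = -23749461029/870, so 9 * B_28 = 9 * -23749461029/870 = -71248383087/290.

-71248383087/290


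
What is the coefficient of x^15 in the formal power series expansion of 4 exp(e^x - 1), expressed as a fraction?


exp(e^x - 1) is the exponential generating function for the Bell numbers Bell_k: exp(e^x - 1) = sum_{k>=0} Bell_k x^k / k!.
So the coefficient of x^15 in 4 exp(e^x - 1) is 4 Bell_15 / 15!.
Computing: Bell_15 = 1382958545 and 15! = 1307674368000, giving
4 * 1382958545/1307674368000 = 276591709/65383718400.

276591709/65383718400


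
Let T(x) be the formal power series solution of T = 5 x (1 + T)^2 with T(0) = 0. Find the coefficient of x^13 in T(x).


Apply the Lagrange inversion formula: if T = 5 x * phi(T) with phi(t) = (1 + t)^2, then [x^n] T = 5^n * (1/n) [t^(n-1)] phi(t)^n = 5^n * (1/n) [t^(n-1)] (1 + t)^(2n) = 5^n * (1/n) C(2n, n-1).
Using the identity C(2n, n-1) = C(2n, n) * n / (n+1), the unscaled factor equals C(2n, n) / (n+1) = C_n, the n-th Catalan number.
For n = 13: C_13 = C(26, 13) / 14 = 10400600/14 = 742900.
With the 5^13 = 1220703125 factor, the coefficient is 1220703125 * 742900 = 906860351562500.

906860351562500


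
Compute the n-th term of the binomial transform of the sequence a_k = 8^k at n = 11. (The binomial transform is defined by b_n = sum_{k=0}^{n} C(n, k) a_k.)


With a_k = 8^k, b_n = sum_{k=0}^{n} C(n, k) 8^k = (1 + 8)^n by the binomial theorem.
For n = 11: (1 + 8)^11 = 9^11 = 31381059609.

31381059609


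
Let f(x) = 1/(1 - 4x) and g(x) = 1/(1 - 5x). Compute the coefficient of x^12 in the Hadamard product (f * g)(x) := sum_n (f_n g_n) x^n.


f has coefficients f_k = 4^k and g has coefficients g_k = 5^k, so the Hadamard product has coefficient (f*g)_k = 4^k * 5^k = 20^k.
For k = 12: 20^12 = 4096000000000000.

4096000000000000


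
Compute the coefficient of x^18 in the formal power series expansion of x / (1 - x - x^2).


Let f(x) = sum_{k>=0} a_k x^k. Multiplying f(x) * (1 - x - x^2) = x and matching coefficients gives a_0 = 0, a_1 = 1, and a_k = a_{k-1} + a_{k-2} for k >= 2. These are the Fibonacci numbers F_k.
Iterating from F_0 = 0, F_1 = 1:
F_0=0, F_1=1, F_2=1, F_3=2, F_4=3, F_5=5, F_6=8, F_7=13, F_8=21, F_9=34, ...
F_18 = 2584.

2584


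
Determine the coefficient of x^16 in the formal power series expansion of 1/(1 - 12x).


The geometric series identity gives 1/(1 - c x) = sum_{k>=0} c^k x^k, so the coefficient of x^k is c^k.
Here c = 12 and k = 16.
Computing: 12^16 = 184884258895036416

184884258895036416


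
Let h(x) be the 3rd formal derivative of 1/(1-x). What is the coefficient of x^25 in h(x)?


Differentiating 3 times: d^3/dx^3 [1/(1-x)] = 3!/(1-x)^4.
The expansion 1/(1-x)^4 = sum_{k>=0} C(k+3, 3) x^k, so the coefficient of x^n in 3!/(1-x)^4 is 3! * C(n+3, 3).
For n = 25: 6 * C(28, 3) = 6 * 3276 = 19656

19656


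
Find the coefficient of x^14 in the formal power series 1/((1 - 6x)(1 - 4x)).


By partial fractions or Cauchy convolution:
The coefficient equals sum_{k=0}^{14} 6^k * 4^(14-k).
= 234555621376

234555621376


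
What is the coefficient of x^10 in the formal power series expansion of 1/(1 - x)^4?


The expansion 1/(1 - x)^r = sum_{k>=0} C(k + r - 1, r - 1) x^k follows from the multiset / negative-binomial theorem (or from repeated differentiation of the geometric series).
For r = 4 and k = 10:
C(13, 3) = 6227020800 / (6 * 3628800) = 286.

286


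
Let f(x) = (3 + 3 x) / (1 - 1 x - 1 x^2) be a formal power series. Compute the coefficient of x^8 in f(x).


Write f(x) = sum_{k>=0} a_k x^k. Multiplying both sides by 1 - 1 x - 1 x^2 gives
(1 - 1 x - 1 x^2) sum_{k>=0} a_k x^k = 3 + 3 x.
Matching coefficients:
 x^0: a_0 = 3
 x^1: a_1 - 1 a_0 = 3  =>  a_1 = 1*3 + 3 = 6
 x^k (k >= 2): a_k = 1 a_{k-1} + 1 a_{k-2}.
Iterating: a_2 = 9, a_3 = 15, a_4 = 24, a_5 = 39, a_6 = 63, a_7 = 102, a_8 = 165.
So the coefficient of x^8 is 165.

165
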